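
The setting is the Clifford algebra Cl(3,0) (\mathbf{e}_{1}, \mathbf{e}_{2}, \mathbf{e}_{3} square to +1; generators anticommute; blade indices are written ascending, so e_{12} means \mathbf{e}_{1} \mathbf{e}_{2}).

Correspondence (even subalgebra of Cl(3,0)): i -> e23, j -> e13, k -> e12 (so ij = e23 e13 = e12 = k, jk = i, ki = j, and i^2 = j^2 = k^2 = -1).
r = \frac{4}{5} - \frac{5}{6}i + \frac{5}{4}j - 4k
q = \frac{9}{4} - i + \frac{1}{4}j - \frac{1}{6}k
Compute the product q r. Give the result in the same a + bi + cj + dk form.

In blades: q = \frac{9}{4} - \frac{1}{6} e_{12} + \frac{1}{4} e_{13} - e_{23}, r = \frac{4}{5} - 4 e_{12} + \frac{5}{4} e_{13} - \frac{5}{6} e_{23}.
Distribute q over r term by term (generator squares from the signature, products reordered to ascending indices): (\frac{9}{4})*r = \frac{9}{5} - 9 e_{12} + \frac{45}{16} e_{13} - \frac{15}{8} e_{23}; (-\frac{1}{6} e_{12})*r = -\frac{2}{3} - \frac{2}{15} e_{12} + \frac{5}{36} e_{13} + \frac{5}{24} e_{23}; (\frac{1}{4} e_{13})*r = -\frac{5}{16} + \frac{5}{24} e_{12} + \frac{1}{5} e_{13} - e_{23}; (-e_{23})*r = -\frac{5}{6} - \frac{5}{4} e_{12} - 4 e_{13} - \frac{4}{5} e_{23}.
Sum: -\frac{1}{80} - \frac{407}{40} e_{12} - \frac{611}{720} e_{13} - \frac{52}{15} e_{23}; translating back through the correspondence:
Answer: -\frac{1}{80} - \frac{52}{15}i - \frac{611}{720}j - \frac{407}{40}k


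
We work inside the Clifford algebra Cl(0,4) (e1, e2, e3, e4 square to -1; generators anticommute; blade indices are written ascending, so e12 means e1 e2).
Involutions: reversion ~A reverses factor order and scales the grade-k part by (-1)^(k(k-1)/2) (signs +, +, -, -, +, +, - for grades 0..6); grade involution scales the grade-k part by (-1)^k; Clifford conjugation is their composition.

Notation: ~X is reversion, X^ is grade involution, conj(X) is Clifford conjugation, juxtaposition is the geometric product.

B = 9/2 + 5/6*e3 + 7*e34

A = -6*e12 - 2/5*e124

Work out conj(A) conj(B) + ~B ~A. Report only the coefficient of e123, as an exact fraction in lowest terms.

first term: 27*e12 - 11/5*e123 - 9/5*e124 - 127/3*e1234
second term: 27*e12 + 39/5*e123 + 9/5*e124 - 125/3*e1234
Answer: 28/5


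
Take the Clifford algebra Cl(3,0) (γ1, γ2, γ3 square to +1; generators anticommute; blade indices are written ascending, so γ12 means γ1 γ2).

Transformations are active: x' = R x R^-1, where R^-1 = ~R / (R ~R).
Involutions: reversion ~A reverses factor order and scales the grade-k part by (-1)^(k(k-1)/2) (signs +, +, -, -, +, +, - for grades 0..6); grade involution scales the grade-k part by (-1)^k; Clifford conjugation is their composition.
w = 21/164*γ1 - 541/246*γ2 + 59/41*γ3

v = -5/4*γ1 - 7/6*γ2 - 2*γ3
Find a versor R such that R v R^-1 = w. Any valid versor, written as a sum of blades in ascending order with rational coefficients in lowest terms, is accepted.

R = v + w = -46/41*γ1 - 138/41*γ2 - 23/41*γ3 works: the equal norms (997/144) guarantee its sandwich swaps v into w.
Answer: -46/41*γ1 - 138/41*γ2 - 23/41*γ3


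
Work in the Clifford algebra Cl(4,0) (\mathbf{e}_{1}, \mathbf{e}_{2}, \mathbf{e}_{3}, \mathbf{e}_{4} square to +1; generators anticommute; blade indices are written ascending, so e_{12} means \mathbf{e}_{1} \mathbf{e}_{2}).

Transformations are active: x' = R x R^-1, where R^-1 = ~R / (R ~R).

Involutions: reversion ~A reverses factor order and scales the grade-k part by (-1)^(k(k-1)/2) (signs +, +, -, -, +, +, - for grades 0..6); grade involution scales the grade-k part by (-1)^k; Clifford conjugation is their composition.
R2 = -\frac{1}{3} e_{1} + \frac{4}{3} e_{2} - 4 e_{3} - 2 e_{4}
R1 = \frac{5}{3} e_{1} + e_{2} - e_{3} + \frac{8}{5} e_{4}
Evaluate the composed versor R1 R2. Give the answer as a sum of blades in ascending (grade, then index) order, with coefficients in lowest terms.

Distribute over the terms of R1 (each basis-blade product reordered to ascending indices, repeated generators contracted through their squares):
(\frac{5}{3} e_{1}) R2 = -\frac{5}{9} + \frac{20}{9} e_{12} - \frac{20}{3} e_{13} - \frac{10}{3} e_{14}
(e_{2}) R2 = \frac{4}{3} + \frac{1}{3} e_{12} - 4 e_{23} - 2 e_{24}
(-e_{3}) R2 = 4 - \frac{1}{3} e_{13} + \frac{4}{3} e_{23} + 2 e_{34}
(\frac{8}{5} e_{4}) R2 = -\frac{16}{5} + \frac{8}{15} e_{14} - \frac{32}{15} e_{24} + \frac{32}{5} e_{34}
Summing the partial products and collecting blades:
Answer: \frac{71}{45} + \frac{23}{9} e_{12} - 7 e_{13} - \frac{14}{5} e_{14} - \frac{8}{3} e_{23} - \frac{62}{15} e_{24} + \frac{42}{5} e_{34}


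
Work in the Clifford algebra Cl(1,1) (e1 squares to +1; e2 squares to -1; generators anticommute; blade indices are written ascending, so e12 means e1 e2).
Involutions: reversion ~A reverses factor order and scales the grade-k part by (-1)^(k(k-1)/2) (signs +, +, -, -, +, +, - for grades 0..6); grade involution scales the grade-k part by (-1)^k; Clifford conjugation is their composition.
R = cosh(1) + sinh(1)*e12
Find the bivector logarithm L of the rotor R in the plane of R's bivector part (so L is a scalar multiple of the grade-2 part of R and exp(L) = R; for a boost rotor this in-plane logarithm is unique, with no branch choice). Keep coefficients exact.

The scalar part of R is cosh(1), which fixes the rapidity magnitude through cosh (cosh is even, so it cannot fix the sign — the bivector part carries that); dividing the bivector part by sinh of the rapidity gives the plane, and L = rapidity * plane, where the joint sign ambiguity of (rapidity, plane) cancels in the product.
Concretely: cosh(rapidity) = cosh(1) gives rapidity = ±1, and since rapidity/sinh(rapidity) is even the sign is immaterial: L = (rapidity/sinh(rapidity)) * <R>_2 = (1/sinh(1)) * <R>_2.
Answer: e12


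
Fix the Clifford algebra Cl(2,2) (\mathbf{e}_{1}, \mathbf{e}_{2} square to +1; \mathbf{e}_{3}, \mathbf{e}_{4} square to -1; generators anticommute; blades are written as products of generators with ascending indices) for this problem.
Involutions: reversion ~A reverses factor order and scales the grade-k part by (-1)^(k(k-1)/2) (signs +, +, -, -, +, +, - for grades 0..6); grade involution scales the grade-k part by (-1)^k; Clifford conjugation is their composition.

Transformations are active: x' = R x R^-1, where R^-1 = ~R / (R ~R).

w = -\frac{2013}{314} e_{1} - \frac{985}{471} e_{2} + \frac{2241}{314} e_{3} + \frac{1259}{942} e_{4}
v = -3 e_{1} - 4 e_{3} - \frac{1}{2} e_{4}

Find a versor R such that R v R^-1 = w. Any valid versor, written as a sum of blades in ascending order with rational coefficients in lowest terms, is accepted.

Sketch: the shared square -\frac{29}{4} makes R = v + w = -\frac{2955}{314} e_{1} - \frac{985}{471} e_{2} + \frac{985}{314} e_{3} + \frac{394}{471} e_{4} the natural versor; its sandwich fixes that direction, negates (v - w)/2, and sends v to w.
Answer: -\frac{2955}{314} e_{1} - \frac{985}{471} e_{2} + \frac{985}{314} e_{3} + \frac{394}{471} e_{4}


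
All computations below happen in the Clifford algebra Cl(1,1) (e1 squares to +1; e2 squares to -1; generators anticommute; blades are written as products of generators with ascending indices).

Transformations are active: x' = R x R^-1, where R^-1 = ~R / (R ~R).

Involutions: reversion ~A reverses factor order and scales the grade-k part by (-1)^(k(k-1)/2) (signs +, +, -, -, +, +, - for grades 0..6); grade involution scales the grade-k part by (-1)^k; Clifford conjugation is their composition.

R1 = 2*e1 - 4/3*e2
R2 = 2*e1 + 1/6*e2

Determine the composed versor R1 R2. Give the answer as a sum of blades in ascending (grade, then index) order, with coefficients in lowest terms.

Distribute over the terms of R1 (each basis-blade product reordered to ascending indices, repeated generators contracted through their squares):
(2*e1) R2 = 4 + 1/3*e1 e2
(-4/3*e2) R2 = 2/9 + 8/3*e1 e2
Summing the partial products and collecting blades:
Answer: 38/9 + 3*e1 e2


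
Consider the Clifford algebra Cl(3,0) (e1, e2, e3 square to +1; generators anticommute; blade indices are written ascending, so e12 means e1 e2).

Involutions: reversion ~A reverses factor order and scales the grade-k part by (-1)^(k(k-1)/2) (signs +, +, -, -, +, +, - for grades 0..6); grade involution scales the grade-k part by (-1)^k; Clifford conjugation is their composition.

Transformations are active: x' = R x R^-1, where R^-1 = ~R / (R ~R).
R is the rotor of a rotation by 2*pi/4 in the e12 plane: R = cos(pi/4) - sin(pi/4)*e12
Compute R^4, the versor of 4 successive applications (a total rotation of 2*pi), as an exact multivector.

The rotor phase is half the rotation angle and phases add under composition, so 4 steps in the e12 plane accumulate phase 4*(pi/4) = pi: R^4 = cos(pi) - sin(pi)*e12.
cos(pi) = -1 and sin(pi) = 0, so R^4 = -1. The total rotation 2*pi is 1 full turn, so every vector returns to itself, yet the rotor is -1, on the OTHER sheet of the double cover (an odd number of 2*pi turns).
Answer: -1


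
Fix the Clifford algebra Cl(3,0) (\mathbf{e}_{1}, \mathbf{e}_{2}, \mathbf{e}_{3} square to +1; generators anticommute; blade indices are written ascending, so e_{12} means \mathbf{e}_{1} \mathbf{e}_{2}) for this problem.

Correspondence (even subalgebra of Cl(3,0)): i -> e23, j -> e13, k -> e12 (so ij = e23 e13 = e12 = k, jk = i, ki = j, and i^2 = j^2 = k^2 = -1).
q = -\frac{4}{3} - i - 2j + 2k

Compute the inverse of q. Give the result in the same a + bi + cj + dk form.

In blades: q = -\frac{4}{3} + 2 e_{12} - 2 e_{13} - e_{23}.
With qbar = -\frac{4}{3} - 2 e_{12} + 2 e_{13} + e_{23} (scalar fixed, mapped units negated), q qbar = \frac{97}{9} (the sum of squared coefficients), so q^-1 = qbar / (\frac{97}{9}) = -\frac{12}{97} - \frac{18}{97} e_{12} + \frac{18}{97} e_{13} + \frac{9}{97} e_{23}; translating back:
Answer: -\frac{12}{97} + \frac{9}{97}i + \frac{18}{97}j - \frac{18}{97}k


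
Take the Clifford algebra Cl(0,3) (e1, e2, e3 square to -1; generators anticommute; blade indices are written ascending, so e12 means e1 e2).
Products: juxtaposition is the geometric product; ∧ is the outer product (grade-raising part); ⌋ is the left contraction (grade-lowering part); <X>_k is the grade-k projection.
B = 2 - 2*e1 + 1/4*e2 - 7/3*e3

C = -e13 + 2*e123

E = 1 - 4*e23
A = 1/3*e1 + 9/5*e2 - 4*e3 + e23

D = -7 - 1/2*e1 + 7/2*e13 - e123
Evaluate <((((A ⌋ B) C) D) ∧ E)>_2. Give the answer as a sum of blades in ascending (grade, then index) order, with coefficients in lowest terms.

step 1: -547/60
step 2: 547/60*e13 - 547/30*e123
step 3: -547/40 - 1094/15*e2 - 547/120*e3 - 3829/60*e13 - 547/60*e23 + 3829/30*e123
step 4: -547/40 - 1094/15*e2 - 547/120*e3 - 3829/60*e13 + 547/12*e23 + 3829/30*e123
step 5: -3829/60*e13 + 547/12*e23
Answer: -3829/60*e13 + 547/12*e23


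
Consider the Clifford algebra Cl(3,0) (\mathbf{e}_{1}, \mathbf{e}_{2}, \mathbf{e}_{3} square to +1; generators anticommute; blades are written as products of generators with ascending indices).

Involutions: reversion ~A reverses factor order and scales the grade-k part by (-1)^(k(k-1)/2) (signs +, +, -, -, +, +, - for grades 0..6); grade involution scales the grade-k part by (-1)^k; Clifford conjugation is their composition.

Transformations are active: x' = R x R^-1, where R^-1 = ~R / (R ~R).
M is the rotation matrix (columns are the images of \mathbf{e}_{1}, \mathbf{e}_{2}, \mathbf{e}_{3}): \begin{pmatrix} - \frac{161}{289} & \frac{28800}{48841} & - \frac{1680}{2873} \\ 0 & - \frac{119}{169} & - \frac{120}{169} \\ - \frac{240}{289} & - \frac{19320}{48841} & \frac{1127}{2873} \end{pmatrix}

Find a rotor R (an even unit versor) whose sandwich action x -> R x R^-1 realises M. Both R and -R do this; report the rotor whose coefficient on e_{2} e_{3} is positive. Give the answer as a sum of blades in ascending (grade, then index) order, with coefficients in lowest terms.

Method: write R = a + b12*e_{1} e_{2} + b13*e_{1} e_{3} + b23*e_{2} e_{3} with a^2 + b12^2 + b13^2 + b23^2 = 1 (so R^-1 = ~R). Expanding the columns R e_j ~R gives tr M = 4a^2 - 1 and, from the antisymmetric part, M21 - M12 = -4a*b12, M13 - M31 = 4a*b13, M32 - M23 = -4a*b23.
Here tr M = -\frac{42441}{48841}, so a^2 = (1 + tr M)/4 = \frac{1600}{48841} and a = ±\frac{40}{221}. Taking a = \frac{40}{221}: M21 - M12 = -\frac{28800}{48841}, M13 - M31 = \frac{12000}{48841}, M32 - M23 = \frac{15360}{48841}, giving b12 = \frac{180}{221}, b13 = \frac{75}{221}, b23 = -\frac{96}{221}, i.e. R = \frac{40}{221} + \frac{180}{221} e_{1} e_{2} + \frac{75}{221} e_{1} e_{3} - \frac{96}{221} e_{2} e_{3}.
Its e_{2} e_{3} coefficient is negative, so report the other preimage -R.
Answer: -\frac{40}{221} - \frac{180}{221} e_{1} e_{2} - \frac{75}{221} e_{1} e_{3} + \frac{96}{221} e_{2} e_{3}. Note: both R and -R realise this M (trace -\frac{42441}{48841}); the covering map identifies them, and the e_{2} e_{3}-coefficient sign is the tie-breaker.


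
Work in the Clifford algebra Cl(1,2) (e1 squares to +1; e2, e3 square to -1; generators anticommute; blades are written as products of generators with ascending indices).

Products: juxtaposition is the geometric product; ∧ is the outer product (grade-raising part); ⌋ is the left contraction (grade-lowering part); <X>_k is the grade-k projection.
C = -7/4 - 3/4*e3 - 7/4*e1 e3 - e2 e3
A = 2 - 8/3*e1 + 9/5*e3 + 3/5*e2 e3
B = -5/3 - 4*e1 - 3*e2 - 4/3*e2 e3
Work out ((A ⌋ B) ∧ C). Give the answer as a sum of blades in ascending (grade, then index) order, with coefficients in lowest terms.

step 1: 122/15 - 8*e1 - 42/5*e2 - 8/3*e2 e3
step 2: -427/30 + 14*e1 + 147/10*e2 - 61/10*e3 - 247/30*e1 e3 + 17/6*e2 e3 - 67/10*e1 e2 e3
Answer: -427/30 + 14*e1 + 147/10*e2 - 61/10*e3 - 247/30*e1 e3 + 17/6*e2 e3 - 67/10*e1 e2 e3


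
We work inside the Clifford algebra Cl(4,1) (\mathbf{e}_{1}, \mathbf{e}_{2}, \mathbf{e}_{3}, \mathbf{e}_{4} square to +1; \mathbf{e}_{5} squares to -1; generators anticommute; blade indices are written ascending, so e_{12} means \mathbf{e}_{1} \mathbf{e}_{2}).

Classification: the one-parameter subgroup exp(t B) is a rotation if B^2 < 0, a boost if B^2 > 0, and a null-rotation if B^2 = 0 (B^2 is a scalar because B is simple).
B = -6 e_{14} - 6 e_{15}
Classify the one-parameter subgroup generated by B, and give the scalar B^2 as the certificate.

B^2 term by term: the squares give (-6)^2*(e_{14})^2 + (-6)^2*(e_{15})^2 = 36*(-1) + 36*(+1) = 0 (each basis 2-blade squares to minus the product of its generators' squares); cross terms between blades sharing an index anticommute and cancel. So B^2 = 0.
Answer: null-rotation, certificate B^2 = 0. The scalar 0 is the complete invariant here: its sign names the subgroup type.


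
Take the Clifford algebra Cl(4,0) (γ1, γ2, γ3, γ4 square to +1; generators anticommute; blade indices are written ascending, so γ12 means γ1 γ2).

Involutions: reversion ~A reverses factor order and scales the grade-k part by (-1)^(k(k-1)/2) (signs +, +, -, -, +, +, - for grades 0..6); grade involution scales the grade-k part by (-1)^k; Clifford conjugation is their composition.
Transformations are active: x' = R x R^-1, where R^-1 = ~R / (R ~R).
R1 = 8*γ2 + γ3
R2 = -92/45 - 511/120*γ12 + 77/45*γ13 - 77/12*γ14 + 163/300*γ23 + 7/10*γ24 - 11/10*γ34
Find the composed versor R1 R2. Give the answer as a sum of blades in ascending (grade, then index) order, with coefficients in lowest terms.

Distribute over the terms of R1 (each basis-blade product reordered to ascending indices, repeated generators contracted through their squares):
(8*γ2) R2 = 511/15*γ1 - 736/45*γ2 + 326/75*γ3 + 28/5*γ4 - 616/45*γ123 + 154/3*γ124 - 44/5*γ234
(γ3) R2 = -77/45*γ1 - 163/300*γ2 - 92/45*γ3 - 11/10*γ4 - 511/120*γ123 + 77/12*γ134 - 7/10*γ234
Summing the partial products and collecting blades:
Answer: 1456/45*γ1 - 15209/900*γ2 + 518/225*γ3 + 9/2*γ4 - 6461/360*γ123 + 154/3*γ124 + 77/12*γ134 - 19/2*γ234


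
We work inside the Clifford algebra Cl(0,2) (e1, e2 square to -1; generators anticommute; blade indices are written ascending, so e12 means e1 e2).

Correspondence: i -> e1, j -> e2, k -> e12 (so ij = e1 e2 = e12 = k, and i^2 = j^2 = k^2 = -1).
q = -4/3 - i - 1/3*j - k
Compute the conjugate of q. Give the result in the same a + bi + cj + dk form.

In blades: q = -4/3 - e1 - 1/3*e2 - e12.
Conjugation here is Clifford conjugation: the scalar is fixed and the grade-1 and grade-2 blades all flip sign, giving -4/3 + e1 + 1/3*e2 + e12; translating back:
Answer: -4/3 + i + 1/3*j + k


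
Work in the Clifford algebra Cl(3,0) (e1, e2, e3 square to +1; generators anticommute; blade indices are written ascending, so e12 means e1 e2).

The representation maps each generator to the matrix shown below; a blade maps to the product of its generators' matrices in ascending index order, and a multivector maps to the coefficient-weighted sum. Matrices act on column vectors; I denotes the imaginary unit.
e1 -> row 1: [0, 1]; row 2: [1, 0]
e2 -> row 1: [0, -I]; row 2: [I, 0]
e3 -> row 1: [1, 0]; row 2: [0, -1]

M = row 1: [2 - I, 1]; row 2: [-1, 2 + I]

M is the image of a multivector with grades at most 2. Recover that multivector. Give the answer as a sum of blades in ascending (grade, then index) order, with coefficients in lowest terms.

Method: 1, rho(e1), rho(e2), rho(e3) form a trace-orthogonal basis of the 2x2 complex matrices (tr(X Y) = 2 if X = Y, else 0), so M = m0*1 + m1*rho(e1) + m2*rho(e2) + m3*rho(e3) with m0 = tr(M)/2 = 2, m1 = tr(M rho(e1))/2 = 0, m2 = tr(M rho(e2))/2 = I, m3 = tr(M rho(e3))/2 = -I.
Multiplying table entries, the bivector images are rho(e12) = I*rho(e3), rho(e13) = -I*rho(e2), rho(e23) = I*rho(e1); with real blade coefficients the real parts of m0..m3 are the coefficients of 1, e1, e2, e3 and the imaginary parts give the bivectors (e23: Im m1, e13: -Im m2, e12: Im m3).
Answer: 2 - e12 - e13


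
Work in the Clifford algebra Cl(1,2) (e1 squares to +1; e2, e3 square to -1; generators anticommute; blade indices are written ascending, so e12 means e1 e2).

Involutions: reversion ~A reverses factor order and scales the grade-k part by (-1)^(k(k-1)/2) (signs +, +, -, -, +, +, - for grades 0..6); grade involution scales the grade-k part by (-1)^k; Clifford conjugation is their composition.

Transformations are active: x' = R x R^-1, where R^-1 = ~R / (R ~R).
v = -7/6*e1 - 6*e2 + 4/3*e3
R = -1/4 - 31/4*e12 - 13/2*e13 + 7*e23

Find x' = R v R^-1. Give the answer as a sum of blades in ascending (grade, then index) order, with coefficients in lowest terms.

~R = -1/4 + 31/4*e12 + 13/2*e13 - 7*e23, and R ~R = -213/4, so R^-1 = ~R / (-213/4).
R v = -901/24*e1 - 135/8*e2 - 599/12*e3 - 115/2*e123
Answer: 40721/2556*e1 - 6983/852*e2 + 19087/1278*e3


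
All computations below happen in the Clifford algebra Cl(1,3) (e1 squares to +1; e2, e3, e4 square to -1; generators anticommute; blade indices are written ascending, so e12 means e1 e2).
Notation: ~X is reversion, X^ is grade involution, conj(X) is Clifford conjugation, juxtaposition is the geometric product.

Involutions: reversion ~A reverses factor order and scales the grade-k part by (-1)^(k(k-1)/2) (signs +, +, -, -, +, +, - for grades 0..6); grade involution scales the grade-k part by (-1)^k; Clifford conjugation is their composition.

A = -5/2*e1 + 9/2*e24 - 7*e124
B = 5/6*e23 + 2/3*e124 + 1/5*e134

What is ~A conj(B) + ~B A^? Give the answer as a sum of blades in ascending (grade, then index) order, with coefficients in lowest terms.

first term: -14/3 + 3*e1 + 7/5*e23 - 5/3*e24 - 17/4*e34 + 71/60*e123 + 35/6*e134
second term: 14/3 + 3*e1 + 7/5*e23 - 5/3*e24 - 17/4*e34 - 71/60*e123 - 35/6*e134
Answer: 6*e1 + 14/5*e23 - 10/3*e24 - 17/2*e34


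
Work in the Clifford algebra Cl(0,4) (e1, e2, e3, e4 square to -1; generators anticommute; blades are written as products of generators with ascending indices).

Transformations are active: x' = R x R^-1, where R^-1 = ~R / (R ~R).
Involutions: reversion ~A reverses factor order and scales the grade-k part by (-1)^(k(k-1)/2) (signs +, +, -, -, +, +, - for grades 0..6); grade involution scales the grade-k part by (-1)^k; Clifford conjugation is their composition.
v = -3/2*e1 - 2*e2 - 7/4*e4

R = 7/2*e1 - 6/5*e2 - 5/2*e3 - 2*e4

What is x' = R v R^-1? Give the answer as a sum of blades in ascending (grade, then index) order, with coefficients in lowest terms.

~R = 7/2*e1 - 6/5*e2 - 5/2*e3 - 2*e4, and R ~R = -1197/50, so R^-1 = ~R / (-1197/50).
R v = -13/20 - 44/5*e1 e2 - 15/4*e1 e3 - 73/8*e1 e4 - 5*e2 e3 - 19/10*e2 e4 + 35/8*e3 e4
Answer: 289/171*e1 + 772/399*e2 - 325/2394*e3 + 7859/4788*e4


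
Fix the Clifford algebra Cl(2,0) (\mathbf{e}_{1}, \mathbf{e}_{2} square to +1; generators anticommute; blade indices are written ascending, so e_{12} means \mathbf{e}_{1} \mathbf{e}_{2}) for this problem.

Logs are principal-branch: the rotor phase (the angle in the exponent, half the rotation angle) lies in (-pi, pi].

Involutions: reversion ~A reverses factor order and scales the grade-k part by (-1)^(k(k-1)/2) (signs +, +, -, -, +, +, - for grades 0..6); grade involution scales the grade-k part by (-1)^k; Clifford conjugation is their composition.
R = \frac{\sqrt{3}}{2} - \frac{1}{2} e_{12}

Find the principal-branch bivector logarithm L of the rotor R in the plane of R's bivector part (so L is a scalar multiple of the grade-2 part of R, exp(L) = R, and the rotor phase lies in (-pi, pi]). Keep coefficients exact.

The scalar part of R is \frac{\sqrt{3}}{2}, which fixes the principal-branch rotor phase; the unit plane is then the bivector part divided by the sine of that phase, and L is that plane scaled by the phase.
Concretely: cos(phase) = \frac{\sqrt{3}}{2} gives phase = ±\frac{\pi}{6}, and since phase/sin(phase) is even the sign is immaterial: L = (phase/sin(phase)) * <R>_2 = (\frac{\pi}{3}) * <R>_2.
Answer: - \frac{\pi}{6} e_{12}


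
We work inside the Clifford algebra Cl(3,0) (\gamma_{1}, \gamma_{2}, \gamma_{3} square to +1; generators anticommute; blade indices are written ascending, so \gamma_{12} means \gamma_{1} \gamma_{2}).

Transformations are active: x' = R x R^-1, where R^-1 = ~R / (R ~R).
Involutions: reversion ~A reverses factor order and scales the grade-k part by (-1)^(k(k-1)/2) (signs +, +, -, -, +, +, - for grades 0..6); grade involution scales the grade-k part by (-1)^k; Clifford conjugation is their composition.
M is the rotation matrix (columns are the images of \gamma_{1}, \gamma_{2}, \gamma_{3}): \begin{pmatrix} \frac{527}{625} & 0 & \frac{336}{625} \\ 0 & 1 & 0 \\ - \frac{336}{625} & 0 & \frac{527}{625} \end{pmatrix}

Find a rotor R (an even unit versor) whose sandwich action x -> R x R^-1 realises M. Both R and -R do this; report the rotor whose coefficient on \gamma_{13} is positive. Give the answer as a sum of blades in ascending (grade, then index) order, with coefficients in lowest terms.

Method: write R = a + b12*\gamma_{12} + b13*\gamma_{13} + b23*\gamma_{23} with a^2 + b12^2 + b13^2 + b23^2 = 1 (so R^-1 = ~R). Expanding the columns R e_j ~R gives tr M = 4a^2 - 1 and, from the antisymmetric part, M21 - M12 = -4a*b12, M13 - M31 = 4a*b13, M32 - M23 = -4a*b23.
Here tr M = \frac{1679}{625}, so a^2 = (1 + tr M)/4 = \frac{576}{625} and a = ±\frac{24}{25}. Taking a = \frac{24}{25}: M21 - M12 = 0, M13 - M31 = \frac{672}{625}, M32 - M23 = 0, giving b12 = 0, b13 = \frac{7}{25}, b23 = 0, i.e. R = \frac{24}{25} + \frac{7}{25} \gamma_{13}.
Its \gamma_{13} coefficient is already positive.
Answer: \frac{24}{25} + \frac{7}{25} \gamma_{13}. Sheet selection: the two-to-one cover makes ±R indistinguishable at the matrix level (trace \frac{1679}{625}), so uniqueness comes from the required sign on \gamma_{13}.


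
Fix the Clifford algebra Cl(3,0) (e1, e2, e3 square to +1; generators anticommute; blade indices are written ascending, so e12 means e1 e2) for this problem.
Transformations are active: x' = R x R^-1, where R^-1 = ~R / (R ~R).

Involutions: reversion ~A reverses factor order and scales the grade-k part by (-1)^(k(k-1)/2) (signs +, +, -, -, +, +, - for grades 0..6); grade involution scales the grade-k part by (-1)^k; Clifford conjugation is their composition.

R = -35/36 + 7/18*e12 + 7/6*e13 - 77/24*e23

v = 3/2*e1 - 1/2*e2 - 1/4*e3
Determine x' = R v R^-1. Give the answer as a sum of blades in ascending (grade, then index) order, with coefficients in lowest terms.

~R = -35/36 - 7/18*e12 - 7/6*e13 + 77/24*e23, and R ~R = 66101/5184, so R^-1 = ~R / (66101/5184).
R v = -35/18*e1 + 203/288*e2 - 28/9*e3 - 623/144*e123
Answer: 37/38*e1 + 45/38*e2 + 35/76*e3


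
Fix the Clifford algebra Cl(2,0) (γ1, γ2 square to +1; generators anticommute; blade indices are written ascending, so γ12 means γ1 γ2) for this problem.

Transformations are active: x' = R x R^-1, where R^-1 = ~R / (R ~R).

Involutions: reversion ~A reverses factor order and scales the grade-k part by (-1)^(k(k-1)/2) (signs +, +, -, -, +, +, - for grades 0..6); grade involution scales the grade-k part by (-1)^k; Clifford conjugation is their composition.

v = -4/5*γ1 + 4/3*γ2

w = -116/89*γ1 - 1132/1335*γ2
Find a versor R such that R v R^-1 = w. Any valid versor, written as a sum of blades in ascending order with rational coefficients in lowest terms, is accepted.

Reasoning: v^2 = w^2 = 544/225 since conjugation preserves the quadratic form; R = v + w = -936/445*γ1 + 216/445*γ2 is then valid when invertible, keeping its own part and reversing (v - w)/2.
Answer: -936/445*γ1 + 216/445*γ2


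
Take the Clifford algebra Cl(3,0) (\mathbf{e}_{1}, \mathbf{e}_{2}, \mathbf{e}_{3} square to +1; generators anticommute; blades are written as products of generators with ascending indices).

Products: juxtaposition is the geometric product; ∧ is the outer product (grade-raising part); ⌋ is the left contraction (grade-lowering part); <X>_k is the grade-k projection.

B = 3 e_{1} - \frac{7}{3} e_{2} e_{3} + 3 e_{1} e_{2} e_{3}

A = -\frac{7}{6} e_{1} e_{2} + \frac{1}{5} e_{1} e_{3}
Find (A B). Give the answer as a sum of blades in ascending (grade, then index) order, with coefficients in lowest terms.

step 1: \frac{41}{10} e_{2} + \frac{29}{10} e_{3} + \frac{7}{15} e_{1} e_{2} + \frac{49}{18} e_{1} e_{3}
Answer: \frac{41}{10} e_{2} + \frac{29}{10} e_{3} + \frac{7}{15} e_{1} e_{2} + \frac{49}{18} e_{1} e_{3}


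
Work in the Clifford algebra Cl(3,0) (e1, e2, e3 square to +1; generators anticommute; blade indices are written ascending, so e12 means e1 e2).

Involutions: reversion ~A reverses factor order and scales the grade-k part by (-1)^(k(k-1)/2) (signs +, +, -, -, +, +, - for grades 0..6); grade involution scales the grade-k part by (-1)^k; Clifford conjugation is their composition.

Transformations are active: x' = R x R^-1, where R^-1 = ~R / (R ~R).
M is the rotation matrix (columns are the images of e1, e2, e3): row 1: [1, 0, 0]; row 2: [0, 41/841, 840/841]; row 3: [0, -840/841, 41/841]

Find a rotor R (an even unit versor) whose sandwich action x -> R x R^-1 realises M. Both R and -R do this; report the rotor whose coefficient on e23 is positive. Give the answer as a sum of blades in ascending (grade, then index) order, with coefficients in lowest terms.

Method: write R = a + b12*e12 + b13*e13 + b23*e23 with a^2 + b12^2 + b13^2 + b23^2 = 1 (so R^-1 = ~R). Expanding the columns R e_j ~R gives tr M = 4a^2 - 1 and, from the antisymmetric part, M21 - M12 = -4a*b12, M13 - M31 = 4a*b13, M32 - M23 = -4a*b23.
Here tr M = 923/841, so a^2 = (1 + tr M)/4 = 441/841 and a = ±21/29. Taking a = 21/29: M21 - M12 = 0, M13 - M31 = 0, M32 - M23 = -1680/841, giving b12 = 0, b13 = 0, b23 = 20/29, i.e. R = 21/29 + 20/29*e23.
Its e23 coefficient is already positive.
Answer: 21/29 + 20/29*e23. Note: both R and -R realise this M (trace 923/841); the covering map identifies them, and the e23-coefficient sign is the tie-breaker.


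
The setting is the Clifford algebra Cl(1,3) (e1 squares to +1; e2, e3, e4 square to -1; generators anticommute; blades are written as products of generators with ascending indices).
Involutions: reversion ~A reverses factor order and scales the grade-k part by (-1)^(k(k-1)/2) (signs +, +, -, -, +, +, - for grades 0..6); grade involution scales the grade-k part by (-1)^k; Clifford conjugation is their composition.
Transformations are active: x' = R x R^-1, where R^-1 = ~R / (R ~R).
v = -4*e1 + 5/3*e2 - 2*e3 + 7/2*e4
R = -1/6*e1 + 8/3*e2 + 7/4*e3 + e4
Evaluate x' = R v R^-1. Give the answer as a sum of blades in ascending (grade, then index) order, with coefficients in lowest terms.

~R = -1/6*e1 + 8/3*e2 + 7/4*e3 + e4, and R ~R = -535/48, so R^-1 = ~R / (-535/48).
R v = -34/9 + 187/18*e1 e2 + 22/3*e1 e3 + 41/12*e1 e4 - 33/4*e2 e3 + 23/3*e2 e4 + 65/8*e3 e4
Answer: 18716/4815*e1 + 679/4815*e2 + 5114/1605*e3 - 9059/3210*e4


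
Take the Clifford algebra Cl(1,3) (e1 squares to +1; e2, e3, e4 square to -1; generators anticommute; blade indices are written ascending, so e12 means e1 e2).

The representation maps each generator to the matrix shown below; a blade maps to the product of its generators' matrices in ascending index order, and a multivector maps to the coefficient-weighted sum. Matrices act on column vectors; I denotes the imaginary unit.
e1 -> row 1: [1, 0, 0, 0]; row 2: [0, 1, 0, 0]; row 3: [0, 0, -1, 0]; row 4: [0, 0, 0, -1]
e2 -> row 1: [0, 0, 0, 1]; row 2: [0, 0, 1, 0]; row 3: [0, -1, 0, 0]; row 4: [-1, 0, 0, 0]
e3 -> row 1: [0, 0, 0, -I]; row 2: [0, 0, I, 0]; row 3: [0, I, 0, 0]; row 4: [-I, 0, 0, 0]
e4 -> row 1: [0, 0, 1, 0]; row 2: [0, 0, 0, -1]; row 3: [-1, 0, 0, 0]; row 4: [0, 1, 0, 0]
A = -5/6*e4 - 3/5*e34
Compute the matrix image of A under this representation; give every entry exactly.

Bivector images (products of the table entries): rho(e34) = rho(e3)rho(e4) = row 1: [0, -I, 0, 0]; row 2: [-I, 0, 0, 0]; row 3: [0, 0, 0, -I]; row 4: [0, 0, -I, 0].
M = (-5/6)*rho(e4) + (-3/5)*rho(e34), summed entrywise:
Answer: row 1: [0, 3*I/5, -5/6, 0]; row 2: [3*I/5, 0, 0, 5/6]; row 3: [5/6, 0, 0, 3*I/5]; row 4: [0, -5/6, 3*I/5, 0]


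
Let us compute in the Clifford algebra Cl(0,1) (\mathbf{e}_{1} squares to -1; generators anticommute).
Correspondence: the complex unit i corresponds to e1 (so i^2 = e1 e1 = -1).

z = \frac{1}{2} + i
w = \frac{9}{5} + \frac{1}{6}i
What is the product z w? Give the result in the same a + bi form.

In blades: z = \frac{1}{2} + e_{1}, w = \frac{9}{5} + \frac{1}{6} e_{1}.
Distribute z over w term by term (generator squares from the signature, products reordered to ascending indices): (\frac{1}{2})*w = \frac{9}{10} + \frac{1}{12} e_{1}; (e_{1})*w = -\frac{1}{6} + \frac{9}{5} e_{1}.
Sum: \frac{11}{15} + \frac{113}{60} e_{1}; translating back through the correspondence:
Answer: \frac{11}{15} + \frac{113}{60}i


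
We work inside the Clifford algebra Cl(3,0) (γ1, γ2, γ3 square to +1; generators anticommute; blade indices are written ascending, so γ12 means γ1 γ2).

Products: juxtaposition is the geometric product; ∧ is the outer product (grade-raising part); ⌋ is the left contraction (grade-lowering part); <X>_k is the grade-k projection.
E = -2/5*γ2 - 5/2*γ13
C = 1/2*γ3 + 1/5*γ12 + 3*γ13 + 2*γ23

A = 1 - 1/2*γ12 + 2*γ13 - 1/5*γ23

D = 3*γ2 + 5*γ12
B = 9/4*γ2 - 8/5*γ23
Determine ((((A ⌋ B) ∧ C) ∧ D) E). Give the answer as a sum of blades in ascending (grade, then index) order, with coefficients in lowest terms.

step 1: -8/25 + 9/4*γ2 - 8/5*γ23
step 2: -4/25*γ3 - 8/125*γ12 - 24/25*γ13 + 97/200*γ23 - 27/4*γ123
step 3: 12/25*γ23 + 52/25*γ123
step 4: -26/5*γ2 + 24/125*γ3 - 6/5*γ12 + 104/125*γ13
Answer: -26/5*γ2 + 24/125*γ3 - 6/5*γ12 + 104/125*γ13


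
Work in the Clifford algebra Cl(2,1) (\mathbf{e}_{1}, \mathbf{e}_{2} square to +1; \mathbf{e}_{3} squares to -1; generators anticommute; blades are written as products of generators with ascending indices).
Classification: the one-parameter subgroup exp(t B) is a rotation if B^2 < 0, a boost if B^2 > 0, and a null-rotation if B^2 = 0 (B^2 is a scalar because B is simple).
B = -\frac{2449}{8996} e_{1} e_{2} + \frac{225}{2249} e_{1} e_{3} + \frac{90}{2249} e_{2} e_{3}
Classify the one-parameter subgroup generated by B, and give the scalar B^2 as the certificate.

B^2 term by term: the squares give (-\frac{2449}{8996})^2*(e_{1} e_{2})^2 + (\frac{225}{2249})^2*(e_{1} e_{3})^2 + (\frac{90}{2249})^2*(e_{2} e_{3})^2 = \frac{5997601}{80928016}*(-1) + \frac{50625}{5058001}*(+1) + \frac{8100}{5058001}*(+1) = -\frac{1}{16} (each basis 2-blade squares to minus the product of its generators' squares); cross terms between blades sharing an index anticommute and cancel. So B^2 = -\frac{1}{16}.
Answer: rotation, certificate B^2 = -\frac{1}{16}. Because -\frac{1}{16} is invariant under every versor sandwich, the classification follows from its sign alone.


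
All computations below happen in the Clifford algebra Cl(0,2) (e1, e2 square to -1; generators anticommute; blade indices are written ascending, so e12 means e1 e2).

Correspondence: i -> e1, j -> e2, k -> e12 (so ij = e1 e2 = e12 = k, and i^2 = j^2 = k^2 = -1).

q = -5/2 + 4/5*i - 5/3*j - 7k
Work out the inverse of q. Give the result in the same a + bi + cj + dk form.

In blades: q = -5/2 + 4/5*e1 - 5/3*e2 - 7*e12.
With qbar = -5/2 - 4/5*e1 + 5/3*e2 + 7*e12 (scalar fixed, mapped units negated), q qbar = 52801/900 (the sum of squared coefficients), so q^-1 = qbar / (52801/900) = -2250/52801 - 720/52801*e1 + 1500/52801*e2 + 900/7543*e12; translating back:
Answer: -2250/52801 - 720/52801*i + 1500/52801*j + 900/7543*k


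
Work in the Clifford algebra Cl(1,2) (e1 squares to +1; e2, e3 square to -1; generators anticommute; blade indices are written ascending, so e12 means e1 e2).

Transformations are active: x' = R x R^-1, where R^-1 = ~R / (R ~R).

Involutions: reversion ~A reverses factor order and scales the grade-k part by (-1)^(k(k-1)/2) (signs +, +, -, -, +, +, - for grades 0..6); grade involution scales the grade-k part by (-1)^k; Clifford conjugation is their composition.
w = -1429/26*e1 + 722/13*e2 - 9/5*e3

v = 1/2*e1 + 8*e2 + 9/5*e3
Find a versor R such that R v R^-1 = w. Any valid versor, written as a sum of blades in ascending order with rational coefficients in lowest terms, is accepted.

The midline construction: v and w both square to -6699/100, so reflecting in their sum -708/13*e1 + 826/13*e2 exchanges them.
Answer: -708/13*e1 + 826/13*e2


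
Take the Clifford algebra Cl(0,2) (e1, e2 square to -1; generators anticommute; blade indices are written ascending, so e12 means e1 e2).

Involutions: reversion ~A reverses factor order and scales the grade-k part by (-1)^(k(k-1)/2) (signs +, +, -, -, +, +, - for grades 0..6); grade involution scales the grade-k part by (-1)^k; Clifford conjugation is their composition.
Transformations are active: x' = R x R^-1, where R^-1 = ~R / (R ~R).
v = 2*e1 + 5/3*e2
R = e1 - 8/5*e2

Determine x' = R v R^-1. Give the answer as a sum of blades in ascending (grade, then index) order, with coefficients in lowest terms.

~R = e1 - 8/5*e2, and R ~R = -89/25, so R^-1 = ~R / (-89/25).
R v = 2/3 + 73/15*e12
Answer: -634/267*e1 - 95/89*e2


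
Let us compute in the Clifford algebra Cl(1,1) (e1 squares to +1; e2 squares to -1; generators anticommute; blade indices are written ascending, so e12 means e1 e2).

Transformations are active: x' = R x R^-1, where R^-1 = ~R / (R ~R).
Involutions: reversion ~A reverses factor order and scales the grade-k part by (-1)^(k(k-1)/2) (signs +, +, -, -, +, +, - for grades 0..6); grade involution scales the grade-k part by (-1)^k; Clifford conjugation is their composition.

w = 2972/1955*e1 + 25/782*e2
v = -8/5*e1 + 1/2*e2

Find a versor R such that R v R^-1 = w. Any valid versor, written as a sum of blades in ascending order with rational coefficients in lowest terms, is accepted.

Construction: equal norms (both 231/100) license R = v + w = -156/1955*e1 + 208/391*e2 — nothing changes along that direction, while (v - w)/2 changes sign, so v maps onto w.
Answer: -156/1955*e1 + 208/391*e2


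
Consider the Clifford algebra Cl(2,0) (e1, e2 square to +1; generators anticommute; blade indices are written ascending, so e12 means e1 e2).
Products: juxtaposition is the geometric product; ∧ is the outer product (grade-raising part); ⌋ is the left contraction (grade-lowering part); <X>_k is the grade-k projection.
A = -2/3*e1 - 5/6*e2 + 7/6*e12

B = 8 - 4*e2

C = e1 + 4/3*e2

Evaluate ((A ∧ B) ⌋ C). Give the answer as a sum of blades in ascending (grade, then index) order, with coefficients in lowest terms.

step 1: -16/3*e1 - 20/3*e2 + 12*e12
step 2: -128/9
Answer: -128/9


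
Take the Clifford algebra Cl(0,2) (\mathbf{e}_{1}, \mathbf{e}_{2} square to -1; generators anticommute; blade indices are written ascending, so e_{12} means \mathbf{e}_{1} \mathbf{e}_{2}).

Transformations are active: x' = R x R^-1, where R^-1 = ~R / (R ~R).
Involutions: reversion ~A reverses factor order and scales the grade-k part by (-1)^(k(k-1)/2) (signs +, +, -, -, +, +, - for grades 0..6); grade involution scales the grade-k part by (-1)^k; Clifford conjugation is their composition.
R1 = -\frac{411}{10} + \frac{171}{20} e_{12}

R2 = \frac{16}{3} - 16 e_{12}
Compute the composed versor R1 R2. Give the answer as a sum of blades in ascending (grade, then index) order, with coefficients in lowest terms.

Distribute over the terms of R1 (each basis-blade product reordered to ascending indices, repeated generators contracted through their squares):
(-\frac{411}{10}) R2 = -\frac{1096}{5} + \frac{3288}{5} e_{12}
(\frac{171}{20} e_{12}) R2 = \frac{684}{5} + \frac{228}{5} e_{12}
Summing the partial products and collecting blades:
Answer: -\frac{412}{5} + \frac{3516}{5} e_{12}


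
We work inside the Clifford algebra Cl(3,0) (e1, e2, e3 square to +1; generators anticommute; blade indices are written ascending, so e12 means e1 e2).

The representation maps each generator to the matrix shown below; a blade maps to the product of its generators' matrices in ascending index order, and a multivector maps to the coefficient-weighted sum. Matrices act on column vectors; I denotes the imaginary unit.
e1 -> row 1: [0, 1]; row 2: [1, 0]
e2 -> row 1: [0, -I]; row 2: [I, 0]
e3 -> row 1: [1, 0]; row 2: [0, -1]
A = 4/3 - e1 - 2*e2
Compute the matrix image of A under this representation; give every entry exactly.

M = (4/3)*1 + (-1)*rho(e1) + (-2)*rho(e2), summed entrywise (1 is the identity matrix):
Answer: row 1: [4/3, -1 + 2*I]; row 2: [-1 - 2*I, 4/3]


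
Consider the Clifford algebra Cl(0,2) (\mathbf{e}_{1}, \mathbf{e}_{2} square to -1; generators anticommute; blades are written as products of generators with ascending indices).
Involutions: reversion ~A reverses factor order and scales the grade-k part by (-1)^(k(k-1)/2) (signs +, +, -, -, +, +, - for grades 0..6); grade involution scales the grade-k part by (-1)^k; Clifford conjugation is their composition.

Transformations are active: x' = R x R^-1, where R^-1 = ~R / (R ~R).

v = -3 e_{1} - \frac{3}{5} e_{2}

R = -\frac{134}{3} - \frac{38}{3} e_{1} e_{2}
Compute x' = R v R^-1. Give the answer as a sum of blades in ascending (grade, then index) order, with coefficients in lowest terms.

~R = -\frac{134}{3} + \frac{38}{3} e_{1} e_{2}, and R ~R = \frac{19400}{9}, so R^-1 = ~R / (\frac{19400}{9}).
R v = \frac{632}{5} e_{1} + \frac{324}{5} e_{2}
Answer: -\frac{27141}{12125} e_{1} - \frac{25287}{12125} e_{2}


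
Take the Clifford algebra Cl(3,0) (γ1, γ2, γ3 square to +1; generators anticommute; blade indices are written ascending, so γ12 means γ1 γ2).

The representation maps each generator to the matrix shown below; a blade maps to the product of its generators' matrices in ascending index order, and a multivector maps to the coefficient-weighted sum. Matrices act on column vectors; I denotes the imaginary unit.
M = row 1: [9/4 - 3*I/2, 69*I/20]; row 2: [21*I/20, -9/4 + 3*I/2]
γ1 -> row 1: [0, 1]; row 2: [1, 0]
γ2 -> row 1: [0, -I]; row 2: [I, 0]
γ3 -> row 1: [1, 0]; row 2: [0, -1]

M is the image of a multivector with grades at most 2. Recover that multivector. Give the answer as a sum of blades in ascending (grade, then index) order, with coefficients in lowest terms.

Method: 1, rho(γ1), rho(γ2), rho(γ3) form a trace-orthogonal basis of the 2x2 complex matrices (tr(X Y) = 2 if X = Y, else 0), so M = m0*1 + m1*rho(γ1) + m2*rho(γ2) + m3*rho(γ3) with m0 = tr(M)/2 = 0, m1 = tr(M rho(γ1))/2 = 9*I/4, m2 = tr(M rho(γ2))/2 = -6/5, m3 = tr(M rho(γ3))/2 = 9/4 - 3*I/2.
Multiplying table entries, the bivector images are rho(γ12) = I*rho(γ3), rho(γ13) = -I*rho(γ2), rho(γ23) = I*rho(γ1); with real blade coefficients the real parts of m0..m3 are the coefficients of 1, γ1, γ2, γ3 and the imaginary parts give the bivectors (γ23: Im m1, γ13: -Im m2, γ12: Im m3).
Answer: -6/5*γ2 + 9/4*γ3 - 3/2*γ12 + 9/4*γ23
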